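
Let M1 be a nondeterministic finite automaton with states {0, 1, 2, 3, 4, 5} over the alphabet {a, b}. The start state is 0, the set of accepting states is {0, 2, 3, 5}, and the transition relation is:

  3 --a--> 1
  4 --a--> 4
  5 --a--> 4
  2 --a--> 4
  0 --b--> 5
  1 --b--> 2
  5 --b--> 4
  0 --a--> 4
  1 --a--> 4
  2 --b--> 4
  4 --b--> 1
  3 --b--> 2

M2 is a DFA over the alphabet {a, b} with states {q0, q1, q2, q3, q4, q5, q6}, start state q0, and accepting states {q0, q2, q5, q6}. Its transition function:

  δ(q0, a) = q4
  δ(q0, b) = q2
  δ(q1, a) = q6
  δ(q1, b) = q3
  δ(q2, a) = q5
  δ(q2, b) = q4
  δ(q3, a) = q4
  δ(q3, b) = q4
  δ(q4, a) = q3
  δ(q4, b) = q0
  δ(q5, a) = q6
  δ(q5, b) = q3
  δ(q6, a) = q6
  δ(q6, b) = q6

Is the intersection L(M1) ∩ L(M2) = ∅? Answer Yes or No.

No

The empty string ε is accepted by both M1 and M2.
Hence L(M1) ∩ L(M2) ≠ ∅.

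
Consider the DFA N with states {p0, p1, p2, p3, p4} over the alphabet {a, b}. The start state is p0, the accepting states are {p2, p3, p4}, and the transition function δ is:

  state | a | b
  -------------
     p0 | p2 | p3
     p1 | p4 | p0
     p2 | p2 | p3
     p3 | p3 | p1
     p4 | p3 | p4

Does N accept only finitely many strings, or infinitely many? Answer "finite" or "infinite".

infinite

State p2 is reachable from the start and can reach an accepting state, and it lies on the cycle p2 → p2.
Traversing that cycle any number of times yields accepted strings of unbounded length, so the language is infinite.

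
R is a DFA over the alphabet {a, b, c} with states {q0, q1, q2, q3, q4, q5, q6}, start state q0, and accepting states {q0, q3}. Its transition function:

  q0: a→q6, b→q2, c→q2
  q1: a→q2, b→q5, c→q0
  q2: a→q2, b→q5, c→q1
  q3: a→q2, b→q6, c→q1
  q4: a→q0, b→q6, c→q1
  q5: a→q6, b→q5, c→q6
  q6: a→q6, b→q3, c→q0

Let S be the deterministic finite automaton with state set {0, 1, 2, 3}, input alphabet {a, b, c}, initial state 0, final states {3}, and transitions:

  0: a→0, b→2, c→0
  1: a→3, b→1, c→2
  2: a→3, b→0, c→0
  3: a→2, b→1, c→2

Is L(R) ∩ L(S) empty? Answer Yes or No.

Yes

Exploring the product automaton R × S from the start pair (q0, 0), following both machines on each input symbol, reaches 17 state pairs: (q0, 0), (q6, 0), (q2, 2), (q2, 0), (q3, 2), (q2, 3), (q5, 0), (q1, 0), (q5, 2), (q5, 1), (q1, 2), (q6, 3), (q6, 2), (q3, 1), (q0, 2), (q3, 0), (q6, 1).
R accepts in {q0, q3} and S accepts in {3}; no reachable pair has both components accepting, so no string drives both machines to acceptance simultaneously and L(R) ∩ L(S) = ∅.
So no string is accepted by both, and the intersection is empty.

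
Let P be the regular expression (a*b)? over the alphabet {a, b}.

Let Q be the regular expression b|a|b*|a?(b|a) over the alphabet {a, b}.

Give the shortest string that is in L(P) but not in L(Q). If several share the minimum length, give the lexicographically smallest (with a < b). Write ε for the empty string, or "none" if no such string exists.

aab

The string aab is accepted by P but not by Q.
No shorter string lies in the difference, and aab is the lexicographically first length-3 string in L(P) \ L(Q).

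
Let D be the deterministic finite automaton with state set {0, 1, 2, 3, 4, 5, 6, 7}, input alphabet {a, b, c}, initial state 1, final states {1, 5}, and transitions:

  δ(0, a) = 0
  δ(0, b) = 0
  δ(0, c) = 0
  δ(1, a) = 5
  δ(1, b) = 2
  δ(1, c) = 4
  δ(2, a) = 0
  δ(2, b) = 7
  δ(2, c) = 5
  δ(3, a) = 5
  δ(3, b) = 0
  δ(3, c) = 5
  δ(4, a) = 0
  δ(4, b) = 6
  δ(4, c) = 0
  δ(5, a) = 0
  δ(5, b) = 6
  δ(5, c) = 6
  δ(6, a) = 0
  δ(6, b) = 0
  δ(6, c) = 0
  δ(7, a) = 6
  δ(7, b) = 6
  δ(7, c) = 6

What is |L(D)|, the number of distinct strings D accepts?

The useful subgraph on states {1, 2, 5} is acyclic, so L(D) is finite; the longest accepting path visits 3 useful states, giving maximum string length 2.
Counting accepting paths from 1 by length: 1 of length 0, 1 of length 1, 1 of length 2. Total 3.

3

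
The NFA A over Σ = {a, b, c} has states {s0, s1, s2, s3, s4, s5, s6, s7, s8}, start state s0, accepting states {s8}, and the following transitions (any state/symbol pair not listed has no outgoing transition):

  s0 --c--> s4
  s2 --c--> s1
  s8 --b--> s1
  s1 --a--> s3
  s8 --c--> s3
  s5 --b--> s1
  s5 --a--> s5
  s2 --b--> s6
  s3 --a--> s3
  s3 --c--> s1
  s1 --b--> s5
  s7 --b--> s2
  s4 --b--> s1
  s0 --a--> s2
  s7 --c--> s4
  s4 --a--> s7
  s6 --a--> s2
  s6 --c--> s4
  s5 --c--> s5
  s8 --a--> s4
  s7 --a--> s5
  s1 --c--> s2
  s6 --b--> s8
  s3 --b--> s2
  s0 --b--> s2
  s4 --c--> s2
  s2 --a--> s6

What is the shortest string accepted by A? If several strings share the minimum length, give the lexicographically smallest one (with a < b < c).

aab

A breadth-first search from s0 reaches an accepting state first via the path s0 → s2 → s6 → s8 on input aab.
No string of length < 3 is accepted (BFS exhausts all shorter strings without reaching an accepting state), and aab is the lexicographically least accepting string of length 3.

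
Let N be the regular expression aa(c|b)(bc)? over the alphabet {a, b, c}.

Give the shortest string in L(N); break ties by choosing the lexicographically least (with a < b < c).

aab

By inspection of the expression, no string of length less than 3 matches, and aab is the lexicographically first match of length 3.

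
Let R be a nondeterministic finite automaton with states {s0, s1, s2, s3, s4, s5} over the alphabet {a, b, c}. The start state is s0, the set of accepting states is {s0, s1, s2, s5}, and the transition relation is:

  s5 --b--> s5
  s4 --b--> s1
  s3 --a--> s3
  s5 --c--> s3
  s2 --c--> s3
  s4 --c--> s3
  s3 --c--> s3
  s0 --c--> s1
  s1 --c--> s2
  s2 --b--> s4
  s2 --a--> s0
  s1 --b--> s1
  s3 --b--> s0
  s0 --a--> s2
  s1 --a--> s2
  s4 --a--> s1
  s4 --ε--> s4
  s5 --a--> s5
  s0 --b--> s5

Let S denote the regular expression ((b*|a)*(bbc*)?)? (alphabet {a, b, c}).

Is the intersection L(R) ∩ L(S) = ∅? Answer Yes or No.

No

The empty string ε is accepted by both R and S.
Hence L(R) ∩ L(S) ≠ ∅.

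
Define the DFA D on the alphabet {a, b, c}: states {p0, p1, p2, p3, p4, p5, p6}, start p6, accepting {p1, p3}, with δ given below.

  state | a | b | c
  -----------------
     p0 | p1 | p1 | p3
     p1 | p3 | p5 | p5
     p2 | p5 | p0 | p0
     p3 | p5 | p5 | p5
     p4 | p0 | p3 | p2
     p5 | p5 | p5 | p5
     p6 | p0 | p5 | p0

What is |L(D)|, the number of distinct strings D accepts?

10

The useful subgraph on states {p0, p1, p3, p6} is acyclic, so L(D) is finite; the longest accepting path visits 4 useful states, giving maximum string length 3.
Counting accepting paths from p6 by length: 6 of length 2, 4 of length 3. Total 10.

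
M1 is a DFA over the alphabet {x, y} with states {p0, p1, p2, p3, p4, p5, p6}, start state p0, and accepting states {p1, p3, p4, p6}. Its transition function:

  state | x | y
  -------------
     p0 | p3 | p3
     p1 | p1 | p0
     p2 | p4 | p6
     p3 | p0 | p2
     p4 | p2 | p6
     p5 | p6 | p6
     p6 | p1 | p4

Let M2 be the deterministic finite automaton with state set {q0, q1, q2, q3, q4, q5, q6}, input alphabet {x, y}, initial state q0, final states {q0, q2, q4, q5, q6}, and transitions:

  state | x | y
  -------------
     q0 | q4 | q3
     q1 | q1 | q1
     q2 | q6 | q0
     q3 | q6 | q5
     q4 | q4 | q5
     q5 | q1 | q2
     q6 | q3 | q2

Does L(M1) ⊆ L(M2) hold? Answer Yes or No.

The string y is in L(M1) but not in L(M2).
So L(M1) ⊄ L(M2).

No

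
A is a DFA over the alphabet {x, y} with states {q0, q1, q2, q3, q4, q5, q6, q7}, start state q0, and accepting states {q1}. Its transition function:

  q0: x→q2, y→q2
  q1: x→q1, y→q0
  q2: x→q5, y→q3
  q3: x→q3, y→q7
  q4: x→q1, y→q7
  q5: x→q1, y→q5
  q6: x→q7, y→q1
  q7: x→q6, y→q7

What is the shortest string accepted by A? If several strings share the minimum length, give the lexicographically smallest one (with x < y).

A breadth-first search from q0 reaches an accepting state first via the path q0 → q2 → q5 → q1 on input xxx.
No string of length < 3 is accepted (BFS exhausts all shorter strings without reaching an accepting state), and xxx is the lexicographically least accepting string of length 3.

xxx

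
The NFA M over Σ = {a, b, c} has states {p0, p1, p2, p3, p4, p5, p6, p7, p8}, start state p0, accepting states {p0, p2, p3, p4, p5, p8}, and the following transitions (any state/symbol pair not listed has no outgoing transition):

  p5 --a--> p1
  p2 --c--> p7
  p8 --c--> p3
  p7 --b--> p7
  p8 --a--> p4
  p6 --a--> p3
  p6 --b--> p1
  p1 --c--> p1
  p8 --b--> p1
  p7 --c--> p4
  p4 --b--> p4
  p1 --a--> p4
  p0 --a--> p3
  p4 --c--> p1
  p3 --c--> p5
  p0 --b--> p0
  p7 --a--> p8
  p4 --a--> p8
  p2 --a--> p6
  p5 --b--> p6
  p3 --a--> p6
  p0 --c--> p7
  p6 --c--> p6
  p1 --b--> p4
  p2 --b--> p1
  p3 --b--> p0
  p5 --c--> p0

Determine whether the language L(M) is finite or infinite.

State p0 is reachable from the start and can reach an accepting state, and it lies on the cycle p0 → p0.
Traversing that cycle any number of times yields accepted strings of unbounded length, so the language is infinite.

infinite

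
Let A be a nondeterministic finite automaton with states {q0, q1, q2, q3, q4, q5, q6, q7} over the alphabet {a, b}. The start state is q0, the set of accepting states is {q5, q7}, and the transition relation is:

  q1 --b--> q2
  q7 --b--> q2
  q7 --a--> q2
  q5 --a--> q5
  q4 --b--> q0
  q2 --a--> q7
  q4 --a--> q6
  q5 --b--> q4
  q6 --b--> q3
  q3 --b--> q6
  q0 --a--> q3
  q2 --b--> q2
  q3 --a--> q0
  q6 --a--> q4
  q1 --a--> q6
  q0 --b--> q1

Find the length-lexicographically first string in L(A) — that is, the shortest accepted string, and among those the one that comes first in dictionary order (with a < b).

bba

A breadth-first search from q0 reaches an accepting state first via the path q0 → q1 → q2 → q7 on input bba.
No string of length < 3 is accepted (BFS exhausts all shorter strings without reaching an accepting state), and bba is the lexicographically least accepting string of length 3.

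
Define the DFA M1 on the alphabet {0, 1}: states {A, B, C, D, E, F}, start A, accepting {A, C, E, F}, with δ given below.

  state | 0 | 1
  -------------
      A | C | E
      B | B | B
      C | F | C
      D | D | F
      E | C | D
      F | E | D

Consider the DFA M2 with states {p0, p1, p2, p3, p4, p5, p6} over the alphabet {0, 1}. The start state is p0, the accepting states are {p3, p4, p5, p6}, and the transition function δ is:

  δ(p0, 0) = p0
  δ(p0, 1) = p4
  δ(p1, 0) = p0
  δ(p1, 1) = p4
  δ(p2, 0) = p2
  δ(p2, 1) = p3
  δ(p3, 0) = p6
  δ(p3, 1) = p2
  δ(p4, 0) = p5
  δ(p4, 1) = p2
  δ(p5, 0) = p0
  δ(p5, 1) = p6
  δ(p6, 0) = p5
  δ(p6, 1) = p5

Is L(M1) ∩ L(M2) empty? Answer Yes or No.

The string 1 is accepted by both M1 and M2.
Hence L(M1) ∩ L(M2) ≠ ∅.

No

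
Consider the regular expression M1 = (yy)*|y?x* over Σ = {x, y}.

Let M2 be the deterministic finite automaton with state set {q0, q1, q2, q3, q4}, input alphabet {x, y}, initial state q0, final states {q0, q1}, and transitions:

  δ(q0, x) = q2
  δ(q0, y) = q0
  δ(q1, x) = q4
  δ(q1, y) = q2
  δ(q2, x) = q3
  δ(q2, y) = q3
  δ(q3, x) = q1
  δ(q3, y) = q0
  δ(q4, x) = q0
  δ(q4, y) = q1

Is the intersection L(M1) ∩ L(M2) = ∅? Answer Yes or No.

The empty string ε is accepted by both M1 and M2.
Hence L(M1) ∩ L(M2) ≠ ∅.

No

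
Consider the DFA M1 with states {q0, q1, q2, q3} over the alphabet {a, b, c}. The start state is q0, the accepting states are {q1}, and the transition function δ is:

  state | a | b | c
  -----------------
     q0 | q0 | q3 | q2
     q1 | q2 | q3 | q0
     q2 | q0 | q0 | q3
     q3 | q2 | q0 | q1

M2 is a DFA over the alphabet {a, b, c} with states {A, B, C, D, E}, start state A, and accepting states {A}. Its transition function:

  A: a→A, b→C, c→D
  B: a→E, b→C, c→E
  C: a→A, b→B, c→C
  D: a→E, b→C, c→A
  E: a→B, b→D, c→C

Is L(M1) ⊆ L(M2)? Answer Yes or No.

The string bc is in L(M1) but not in L(M2).
So L(M1) ⊄ L(M2).

No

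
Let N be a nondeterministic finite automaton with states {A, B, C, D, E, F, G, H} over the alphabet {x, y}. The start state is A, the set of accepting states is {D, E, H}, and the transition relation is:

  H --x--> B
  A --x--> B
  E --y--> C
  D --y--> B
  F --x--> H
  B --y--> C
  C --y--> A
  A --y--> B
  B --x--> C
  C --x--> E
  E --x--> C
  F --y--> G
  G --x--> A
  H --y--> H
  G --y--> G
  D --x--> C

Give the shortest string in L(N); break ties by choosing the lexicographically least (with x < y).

A breadth-first search from A reaches an accepting state first via the path A → B → C → E on input xxx.
No string of length < 3 is accepted (BFS exhausts all shorter strings without reaching an accepting state), and xxx is the lexicographically least accepting string of length 3.

xxx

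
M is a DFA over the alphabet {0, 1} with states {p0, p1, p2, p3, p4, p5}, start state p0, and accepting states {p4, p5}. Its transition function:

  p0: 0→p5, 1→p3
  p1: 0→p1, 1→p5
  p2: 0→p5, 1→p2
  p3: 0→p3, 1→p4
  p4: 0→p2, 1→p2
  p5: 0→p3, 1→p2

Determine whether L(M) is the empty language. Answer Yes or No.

The string 0 is accepted: the run p0 → p5 ends in the accepting state p5.
Since at least one string is accepted, L(M) is not empty.

No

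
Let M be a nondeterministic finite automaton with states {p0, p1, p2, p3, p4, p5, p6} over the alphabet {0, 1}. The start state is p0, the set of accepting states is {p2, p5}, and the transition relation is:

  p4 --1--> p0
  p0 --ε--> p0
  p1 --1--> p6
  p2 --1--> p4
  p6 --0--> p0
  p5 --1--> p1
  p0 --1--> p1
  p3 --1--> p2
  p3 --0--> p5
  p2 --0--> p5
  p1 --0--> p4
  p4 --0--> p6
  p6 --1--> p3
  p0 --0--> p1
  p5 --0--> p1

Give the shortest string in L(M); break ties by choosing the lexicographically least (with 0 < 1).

A breadth-first search from p0 reaches an accepting state first via the path p0 → p1 → p6 → p3 → p5 on input 0110.
No string of length < 4 is accepted (BFS exhausts all shorter strings without reaching an accepting state), and 0110 is the lexicographically least accepting string of length 4.

0110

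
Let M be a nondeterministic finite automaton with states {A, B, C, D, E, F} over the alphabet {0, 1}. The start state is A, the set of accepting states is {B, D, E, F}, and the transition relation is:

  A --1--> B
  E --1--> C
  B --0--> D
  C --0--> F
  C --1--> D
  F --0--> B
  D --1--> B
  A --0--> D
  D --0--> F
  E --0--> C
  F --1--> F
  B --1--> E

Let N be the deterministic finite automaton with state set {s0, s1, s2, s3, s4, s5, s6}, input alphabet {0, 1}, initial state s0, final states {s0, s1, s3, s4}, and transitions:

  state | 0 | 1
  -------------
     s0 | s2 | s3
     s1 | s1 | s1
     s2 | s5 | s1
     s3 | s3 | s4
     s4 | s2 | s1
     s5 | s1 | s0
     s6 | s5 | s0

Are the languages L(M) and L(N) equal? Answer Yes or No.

The string 0 is accepted by M but rejected by N.
So L(M) ≠ L(N).

No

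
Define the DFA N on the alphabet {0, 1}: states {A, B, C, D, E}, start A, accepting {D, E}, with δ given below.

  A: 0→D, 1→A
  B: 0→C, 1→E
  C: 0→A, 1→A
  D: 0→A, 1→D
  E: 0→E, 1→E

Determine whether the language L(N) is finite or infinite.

infinite

State A is reachable from the start and can reach an accepting state, and it lies on the cycle A → A.
Traversing that cycle any number of times yields accepted strings of unbounded length, so the language is infinite.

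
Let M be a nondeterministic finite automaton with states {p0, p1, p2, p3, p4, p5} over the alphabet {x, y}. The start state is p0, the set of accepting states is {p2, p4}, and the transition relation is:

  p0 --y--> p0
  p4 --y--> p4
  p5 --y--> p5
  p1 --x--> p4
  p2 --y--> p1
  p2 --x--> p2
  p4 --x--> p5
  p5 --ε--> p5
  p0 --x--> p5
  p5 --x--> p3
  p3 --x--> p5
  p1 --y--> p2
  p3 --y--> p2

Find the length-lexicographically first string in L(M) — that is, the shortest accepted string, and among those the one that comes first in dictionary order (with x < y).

xxy

A breadth-first search from p0 reaches an accepting state first via the path p0 → p5 → p3 → p2 on input xxy.
No string of length < 3 is accepted (BFS exhausts all shorter strings without reaching an accepting state), and xxy is the lexicographically least accepting string of length 3.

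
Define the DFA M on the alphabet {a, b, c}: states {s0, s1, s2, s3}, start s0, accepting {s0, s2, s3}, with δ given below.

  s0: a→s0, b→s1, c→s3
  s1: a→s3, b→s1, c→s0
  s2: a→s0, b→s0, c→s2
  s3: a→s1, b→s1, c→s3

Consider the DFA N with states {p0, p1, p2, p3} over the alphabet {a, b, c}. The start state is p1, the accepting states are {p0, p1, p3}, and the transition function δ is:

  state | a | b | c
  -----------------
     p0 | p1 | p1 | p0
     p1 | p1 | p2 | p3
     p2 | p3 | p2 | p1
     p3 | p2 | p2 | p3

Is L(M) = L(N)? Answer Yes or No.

Exploring the product automaton M × N from the start pair (s0, p1), following both machines on each input symbol, reaches 3 state pairs: (s0, p1), (s1, p2), (s3, p3).
M accepts in {s0, s2, s3} and N accepts in {p0, p1, p3}. In every reachable pair the two components are either both accepting — (s0, p1), (s3, p3) — or both non-accepting, so no string is accepted by exactly one of the machines: L(M) \ L(N) and L(N) \ L(M) are both empty.
Hence every string is accepted by M iff it is accepted by N, and the two languages coincide.

Yes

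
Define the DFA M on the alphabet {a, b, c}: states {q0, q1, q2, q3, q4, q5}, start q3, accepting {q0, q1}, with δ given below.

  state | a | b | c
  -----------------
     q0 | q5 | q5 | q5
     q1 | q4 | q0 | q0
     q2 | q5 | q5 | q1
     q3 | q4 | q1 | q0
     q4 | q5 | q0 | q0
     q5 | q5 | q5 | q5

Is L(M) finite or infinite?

finite

The useful states (reachable from q3 and able to reach an accepting state) are {q0, q1, q3, q4}.
Restricted to these states the transition graph has no cycle, so every accepting path has bounded length and L is finite.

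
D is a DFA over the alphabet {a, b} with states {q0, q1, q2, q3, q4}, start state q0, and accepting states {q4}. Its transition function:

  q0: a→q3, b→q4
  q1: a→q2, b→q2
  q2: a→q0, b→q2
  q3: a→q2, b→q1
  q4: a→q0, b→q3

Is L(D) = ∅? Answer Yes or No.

The string b is accepted: the run q0 → q4 ends in the accepting state q4.
Since at least one string is accepted, L(D) is not empty.

No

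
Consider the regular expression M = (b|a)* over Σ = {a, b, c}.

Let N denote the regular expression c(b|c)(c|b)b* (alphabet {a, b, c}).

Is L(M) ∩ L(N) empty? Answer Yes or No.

Converting the expression M to a DFA (subset construction, then merging equivalent states) gives the minimal DFA with states {m0, m1}, start state m0, accepting states {m0} and transitions m0: a→m0, b→m0, c→m1; m1: a→m1, b→m1, c→m1.
Converting the expression N to a DFA (subset construction, then merging equivalent states) gives the minimal DFA with states {n0, n1, n2, n3, n4}, start state n0, accepting states {n4} and transitions n0: a→n1, b→n1, c→n2; n1: a→n1, b→n1, c→n1; n2: a→n1, b→n3, c→n3; n3: a→n1, b→n4, c→n4; n4: a→n1, b→n4, c→n1.
Exploring the product automaton M × N from the start pair (m0, n0), following both machines on each input symbol, reaches 6 state pairs: (m0, n0), (m0, n1), (m1, n2), (m1, n1), (m1, n3), (m1, n4).
M accepts in {m0} and N accepts in {n4}; no reachable pair has both components accepting, so no string drives both machines to acceptance simultaneously and L(M) ∩ L(N) = ∅.
So no string is accepted by both, and the intersection is empty.

Yes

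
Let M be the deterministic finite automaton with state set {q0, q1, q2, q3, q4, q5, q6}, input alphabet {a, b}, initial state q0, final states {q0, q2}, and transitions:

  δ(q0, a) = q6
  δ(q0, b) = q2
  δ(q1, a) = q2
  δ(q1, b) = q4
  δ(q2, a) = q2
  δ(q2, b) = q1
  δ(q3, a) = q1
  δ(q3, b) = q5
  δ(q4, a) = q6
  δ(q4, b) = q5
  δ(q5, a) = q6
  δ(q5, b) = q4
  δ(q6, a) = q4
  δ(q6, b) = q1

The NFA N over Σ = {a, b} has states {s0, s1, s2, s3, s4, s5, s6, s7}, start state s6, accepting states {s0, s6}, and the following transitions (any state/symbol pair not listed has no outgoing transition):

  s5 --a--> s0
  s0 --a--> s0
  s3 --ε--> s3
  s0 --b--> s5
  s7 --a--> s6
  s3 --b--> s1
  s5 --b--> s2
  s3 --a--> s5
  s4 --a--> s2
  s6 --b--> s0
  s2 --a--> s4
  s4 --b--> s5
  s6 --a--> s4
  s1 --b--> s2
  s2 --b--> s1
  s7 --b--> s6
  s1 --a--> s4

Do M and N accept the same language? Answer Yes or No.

Yes

Exploring the product automaton M × N from the start pair (q0, s6), following both machines on each input symbol, reaches 6 state pairs: (q0, s6), (q6, s4), (q2, s0), (q4, s2), (q1, s5), (q5, s1).
M accepts in {q0, q2} and N accepts in {s0, s6}. In every reachable pair the two components are either both accepting — (q0, s6), (q2, s0) — or both non-accepting, so no string is accepted by exactly one of the machines: L(M) \ L(N) and L(N) \ L(M) are both empty.
Hence every string is accepted by M iff it is accepted by N, and the two languages coincide.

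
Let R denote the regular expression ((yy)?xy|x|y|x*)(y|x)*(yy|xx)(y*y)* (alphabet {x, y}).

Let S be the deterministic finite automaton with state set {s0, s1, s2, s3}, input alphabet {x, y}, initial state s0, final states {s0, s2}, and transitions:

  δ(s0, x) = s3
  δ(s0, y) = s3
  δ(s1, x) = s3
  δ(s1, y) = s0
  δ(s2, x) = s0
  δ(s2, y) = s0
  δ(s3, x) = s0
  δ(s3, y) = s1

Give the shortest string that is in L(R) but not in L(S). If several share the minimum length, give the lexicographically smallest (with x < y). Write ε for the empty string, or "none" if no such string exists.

yy

The string yy is accepted by R but not by S.
No shorter string lies in the difference, and yy is the lexicographically first length-2 string in L(R) \ L(S).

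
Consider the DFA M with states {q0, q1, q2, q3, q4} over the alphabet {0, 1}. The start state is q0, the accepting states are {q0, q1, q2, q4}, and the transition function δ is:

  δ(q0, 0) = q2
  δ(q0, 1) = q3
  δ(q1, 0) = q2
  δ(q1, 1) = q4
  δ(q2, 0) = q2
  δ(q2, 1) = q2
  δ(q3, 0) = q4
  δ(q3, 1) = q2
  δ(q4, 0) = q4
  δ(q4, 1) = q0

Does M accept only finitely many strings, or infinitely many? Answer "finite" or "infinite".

infinite

State q2 is reachable from the start and can reach an accepting state, and it lies on the cycle q2 → q2.
Traversing that cycle any number of times yields accepted strings of unbounded length, so the language is infinite.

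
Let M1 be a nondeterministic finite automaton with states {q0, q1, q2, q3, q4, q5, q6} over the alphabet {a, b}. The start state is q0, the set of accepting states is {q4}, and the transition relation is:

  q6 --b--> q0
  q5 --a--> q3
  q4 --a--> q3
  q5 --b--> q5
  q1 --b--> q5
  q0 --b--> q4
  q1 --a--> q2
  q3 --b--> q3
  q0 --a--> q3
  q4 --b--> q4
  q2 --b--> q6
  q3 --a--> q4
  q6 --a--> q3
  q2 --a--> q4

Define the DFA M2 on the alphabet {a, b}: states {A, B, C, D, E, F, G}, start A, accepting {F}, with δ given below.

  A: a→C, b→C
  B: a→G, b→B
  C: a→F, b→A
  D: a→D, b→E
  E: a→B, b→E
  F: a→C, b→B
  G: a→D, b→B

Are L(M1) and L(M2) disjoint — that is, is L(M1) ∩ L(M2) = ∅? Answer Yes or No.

No

The string aa is accepted by both M1 and M2.
Hence L(M1) ∩ L(M2) ≠ ∅.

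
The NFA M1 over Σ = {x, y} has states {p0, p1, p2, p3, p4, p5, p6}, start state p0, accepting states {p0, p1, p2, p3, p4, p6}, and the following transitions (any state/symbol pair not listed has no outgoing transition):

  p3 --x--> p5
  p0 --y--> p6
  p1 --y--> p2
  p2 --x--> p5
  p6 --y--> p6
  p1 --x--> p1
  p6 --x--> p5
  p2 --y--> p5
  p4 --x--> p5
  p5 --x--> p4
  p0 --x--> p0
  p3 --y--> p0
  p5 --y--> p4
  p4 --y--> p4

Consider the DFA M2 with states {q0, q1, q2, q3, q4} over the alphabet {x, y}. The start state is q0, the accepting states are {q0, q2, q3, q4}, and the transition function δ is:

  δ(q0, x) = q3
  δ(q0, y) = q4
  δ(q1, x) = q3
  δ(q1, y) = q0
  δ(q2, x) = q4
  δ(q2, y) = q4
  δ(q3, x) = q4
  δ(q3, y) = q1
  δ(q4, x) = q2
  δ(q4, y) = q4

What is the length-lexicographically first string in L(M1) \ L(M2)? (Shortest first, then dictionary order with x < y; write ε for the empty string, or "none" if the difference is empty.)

The string xy is accepted by M1 but not by M2.
No shorter string lies in the difference, and xy is the lexicographically first length-2 string in L(M1) \ L(M2).

xy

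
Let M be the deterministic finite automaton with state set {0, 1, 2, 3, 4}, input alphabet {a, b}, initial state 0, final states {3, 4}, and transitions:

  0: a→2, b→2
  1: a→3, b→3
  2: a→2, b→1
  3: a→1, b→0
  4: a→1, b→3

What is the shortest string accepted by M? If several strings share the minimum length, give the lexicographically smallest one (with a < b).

aba

A breadth-first search from 0 reaches an accepting state first via the path 0 → 2 → 1 → 3 on input aba.
No string of length < 3 is accepted (BFS exhausts all shorter strings without reaching an accepting state), and aba is the lexicographically least accepting string of length 3.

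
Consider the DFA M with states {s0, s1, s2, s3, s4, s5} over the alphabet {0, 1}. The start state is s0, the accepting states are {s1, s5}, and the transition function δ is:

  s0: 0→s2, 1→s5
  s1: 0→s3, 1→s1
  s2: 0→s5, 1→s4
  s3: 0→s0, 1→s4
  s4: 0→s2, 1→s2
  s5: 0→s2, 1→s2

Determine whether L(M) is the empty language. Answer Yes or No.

No

The string 1 is accepted: the run s0 → s5 ends in the accepting state s5.
Since at least one string is accepted, L(M) is not empty.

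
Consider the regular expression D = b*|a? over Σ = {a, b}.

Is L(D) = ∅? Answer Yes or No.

No

The empty string ε matches the expression, so it belongs to L(D).
Since L(D) contains at least one string, it is not empty.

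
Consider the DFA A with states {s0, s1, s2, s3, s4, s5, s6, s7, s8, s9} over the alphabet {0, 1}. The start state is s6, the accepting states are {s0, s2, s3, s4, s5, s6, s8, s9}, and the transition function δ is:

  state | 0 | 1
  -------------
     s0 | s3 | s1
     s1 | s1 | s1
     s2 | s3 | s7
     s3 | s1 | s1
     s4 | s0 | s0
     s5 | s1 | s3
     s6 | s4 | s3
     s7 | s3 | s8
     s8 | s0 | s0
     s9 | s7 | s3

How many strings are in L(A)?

7

The useful subgraph on states {s0, s3, s4, s6} is acyclic, so L(A) is finite; the longest accepting path visits 4 useful states, giving maximum string length 3.
Counting accepting paths from s6 by length: 1 of length 0, 2 of length 1, 2 of length 2, 2 of length 3. Total 7.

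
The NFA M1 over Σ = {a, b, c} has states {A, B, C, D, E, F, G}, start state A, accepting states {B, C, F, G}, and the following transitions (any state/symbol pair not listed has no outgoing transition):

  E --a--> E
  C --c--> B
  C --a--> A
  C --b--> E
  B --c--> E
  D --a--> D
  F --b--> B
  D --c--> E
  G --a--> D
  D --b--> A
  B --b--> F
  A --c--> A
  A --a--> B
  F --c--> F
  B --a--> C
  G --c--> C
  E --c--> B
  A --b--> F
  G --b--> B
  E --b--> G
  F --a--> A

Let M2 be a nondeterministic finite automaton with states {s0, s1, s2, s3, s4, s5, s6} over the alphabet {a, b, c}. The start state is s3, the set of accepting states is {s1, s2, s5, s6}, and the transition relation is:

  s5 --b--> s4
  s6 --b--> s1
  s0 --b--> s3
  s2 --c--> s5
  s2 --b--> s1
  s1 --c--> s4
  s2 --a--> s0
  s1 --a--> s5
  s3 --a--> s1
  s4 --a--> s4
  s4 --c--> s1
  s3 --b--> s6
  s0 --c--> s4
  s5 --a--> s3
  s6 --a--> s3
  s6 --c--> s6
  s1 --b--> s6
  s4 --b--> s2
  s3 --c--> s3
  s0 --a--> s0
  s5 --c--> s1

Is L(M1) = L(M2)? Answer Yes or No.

Exploring the product automaton M1 × M2 from the start pair (A, s3), following both machines on each input symbol, reaches 7 state pairs: (A, s3), (B, s1), (F, s6), (C, s5), (E, s4), (G, s2), (D, s0).
M1 accepts in {B, C, F, G} and M2 accepts in {s1, s2, s5, s6}. In every reachable pair the two components are either both accepting — (B, s1), (F, s6), (C, s5), (G, s2) — or both non-accepting, so no string is accepted by exactly one of the machines: L(M1) \ L(M2) and L(M2) \ L(M1) are both empty.
Hence every string is accepted by M1 iff it is accepted by M2, and the two languages coincide.

Yes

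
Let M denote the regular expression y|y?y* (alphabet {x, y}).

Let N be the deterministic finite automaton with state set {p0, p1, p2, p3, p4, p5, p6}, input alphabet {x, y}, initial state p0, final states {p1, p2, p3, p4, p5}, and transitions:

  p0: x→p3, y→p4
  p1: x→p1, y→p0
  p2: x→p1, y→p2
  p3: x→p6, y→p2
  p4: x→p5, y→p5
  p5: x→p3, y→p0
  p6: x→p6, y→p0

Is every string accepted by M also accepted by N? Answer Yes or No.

The empty string ε is in L(M) but not in L(N).
So L(M) ⊄ L(N).

No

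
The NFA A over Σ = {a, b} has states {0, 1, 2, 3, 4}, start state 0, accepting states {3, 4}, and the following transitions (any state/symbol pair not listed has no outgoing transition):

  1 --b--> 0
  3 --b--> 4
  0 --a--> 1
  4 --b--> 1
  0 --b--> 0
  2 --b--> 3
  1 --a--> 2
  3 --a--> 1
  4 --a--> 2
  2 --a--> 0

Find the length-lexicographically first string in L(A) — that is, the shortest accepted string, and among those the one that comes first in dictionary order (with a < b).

aab

A breadth-first search from 0 reaches an accepting state first via the path 0 → 1 → 2 → 3 on input aab.
No string of length < 3 is accepted (BFS exhausts all shorter strings without reaching an accepting state), and aab is the lexicographically least accepting string of length 3.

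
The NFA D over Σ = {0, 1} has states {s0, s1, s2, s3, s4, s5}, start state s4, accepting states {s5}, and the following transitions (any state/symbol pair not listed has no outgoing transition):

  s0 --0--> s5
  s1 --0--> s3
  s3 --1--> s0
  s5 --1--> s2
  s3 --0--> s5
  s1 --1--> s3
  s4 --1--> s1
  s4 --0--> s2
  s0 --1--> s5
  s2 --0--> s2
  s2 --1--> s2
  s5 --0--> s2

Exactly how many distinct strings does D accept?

6

The useful subgraph on states {s0, s1, s3, s4, s5} is acyclic, so L(D) is finite; the longest accepting path visits 5 useful states, giving maximum string length 4.
Counting accepting paths from s4 by length: 2 of length 3, 4 of length 4. Total 6.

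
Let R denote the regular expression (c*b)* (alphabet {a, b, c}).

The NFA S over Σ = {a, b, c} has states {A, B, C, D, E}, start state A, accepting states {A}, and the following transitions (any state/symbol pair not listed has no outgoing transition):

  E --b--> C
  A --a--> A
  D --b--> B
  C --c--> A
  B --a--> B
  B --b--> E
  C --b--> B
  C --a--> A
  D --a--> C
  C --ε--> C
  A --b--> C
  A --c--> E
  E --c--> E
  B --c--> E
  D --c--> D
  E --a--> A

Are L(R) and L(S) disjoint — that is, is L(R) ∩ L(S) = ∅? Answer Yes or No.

The empty string ε is accepted by both R and S.
Hence L(R) ∩ L(S) ≠ ∅.

No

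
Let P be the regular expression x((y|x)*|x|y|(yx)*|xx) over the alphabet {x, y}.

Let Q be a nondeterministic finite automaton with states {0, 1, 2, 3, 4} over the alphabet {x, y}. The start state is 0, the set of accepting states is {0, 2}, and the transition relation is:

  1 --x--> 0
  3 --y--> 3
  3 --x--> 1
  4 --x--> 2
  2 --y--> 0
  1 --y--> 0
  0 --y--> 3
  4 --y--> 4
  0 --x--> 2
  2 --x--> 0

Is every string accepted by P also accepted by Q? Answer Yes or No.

The string xxy is in L(P) but not in L(Q).
So L(P) ⊄ L(Q).

No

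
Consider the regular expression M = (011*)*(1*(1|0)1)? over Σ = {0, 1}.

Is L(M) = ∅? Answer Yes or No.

No

The empty string ε matches the expression, so it belongs to L(M).
Since L(M) contains at least one string, it is not empty.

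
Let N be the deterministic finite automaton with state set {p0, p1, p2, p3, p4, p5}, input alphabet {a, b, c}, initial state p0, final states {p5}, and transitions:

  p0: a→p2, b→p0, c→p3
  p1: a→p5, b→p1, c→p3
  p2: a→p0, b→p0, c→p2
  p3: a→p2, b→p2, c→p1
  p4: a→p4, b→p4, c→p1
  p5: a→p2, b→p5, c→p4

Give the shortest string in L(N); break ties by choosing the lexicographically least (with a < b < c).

A breadth-first search from p0 reaches an accepting state first via the path p0 → p3 → p1 → p5 on input cca.
No string of length < 3 is accepted (BFS exhausts all shorter strings without reaching an accepting state), and cca is the lexicographically least accepting string of length 3.

cca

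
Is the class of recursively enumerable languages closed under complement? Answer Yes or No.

If both L and its complement were r.e., running the two recognisers in parallel would decide L, so L would be recursive; but there are r.e. languages that are not recursive (e.g. the halting problem), and their complements are therefore not r.e.

No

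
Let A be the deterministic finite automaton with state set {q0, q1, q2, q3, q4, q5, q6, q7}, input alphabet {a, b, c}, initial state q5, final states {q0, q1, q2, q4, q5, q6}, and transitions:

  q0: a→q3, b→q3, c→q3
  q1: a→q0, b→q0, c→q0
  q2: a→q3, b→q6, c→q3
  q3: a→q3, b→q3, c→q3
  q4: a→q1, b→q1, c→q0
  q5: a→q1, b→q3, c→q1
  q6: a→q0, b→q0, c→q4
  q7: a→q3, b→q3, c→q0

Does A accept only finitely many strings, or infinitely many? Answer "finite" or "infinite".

The useful states (reachable from q5 and able to reach an accepting state) are {q0, q1, q5}.
Restricted to these states the transition graph has no cycle, so every accepting path has bounded length and L is finite.

finite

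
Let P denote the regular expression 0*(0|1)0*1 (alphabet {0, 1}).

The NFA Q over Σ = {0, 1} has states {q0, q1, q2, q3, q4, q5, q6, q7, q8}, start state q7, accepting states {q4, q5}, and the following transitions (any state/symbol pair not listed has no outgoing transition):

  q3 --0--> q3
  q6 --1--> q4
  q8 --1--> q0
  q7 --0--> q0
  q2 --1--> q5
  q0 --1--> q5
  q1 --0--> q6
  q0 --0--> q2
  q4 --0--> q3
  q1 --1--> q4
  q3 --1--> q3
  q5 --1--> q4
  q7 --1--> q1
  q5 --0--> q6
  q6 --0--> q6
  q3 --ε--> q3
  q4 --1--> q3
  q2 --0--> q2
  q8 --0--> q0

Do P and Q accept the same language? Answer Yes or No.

Yes

Converting the expression P to a DFA (subset construction, then merging equivalent states) gives the minimal DFA with states {p0, p1, p2, p3, p4, p5}, start state p0, accepting states {p3, p4} and transitions p0: 0→p1, 1→p2; p1: 0→p1, 1→p3; p2: 0→p2, 1→p4; p3: 0→p2, 1→p4; p4: 0→p5, 1→p5; p5: 0→p5, 1→p5.
Exploring the product automaton P × Q from the start pair (p0, q7), following both machines on each input symbol, reaches 8 state pairs: (p0, q7), (p1, q0), (p2, q1), (p1, q2), (p3, q5), (p2, q6), (p4, q4), (p5, q3).
P accepts in {p3, p4} and Q accepts in {q4, q5}. In every reachable pair the two components are either both accepting — (p3, q5), (p4, q4) — or both non-accepting, so no string is accepted by exactly one of the machines: L(P) \ L(Q) and L(Q) \ L(P) are both empty.
Hence every string is accepted by P iff it is accepted by Q, and the two languages coincide.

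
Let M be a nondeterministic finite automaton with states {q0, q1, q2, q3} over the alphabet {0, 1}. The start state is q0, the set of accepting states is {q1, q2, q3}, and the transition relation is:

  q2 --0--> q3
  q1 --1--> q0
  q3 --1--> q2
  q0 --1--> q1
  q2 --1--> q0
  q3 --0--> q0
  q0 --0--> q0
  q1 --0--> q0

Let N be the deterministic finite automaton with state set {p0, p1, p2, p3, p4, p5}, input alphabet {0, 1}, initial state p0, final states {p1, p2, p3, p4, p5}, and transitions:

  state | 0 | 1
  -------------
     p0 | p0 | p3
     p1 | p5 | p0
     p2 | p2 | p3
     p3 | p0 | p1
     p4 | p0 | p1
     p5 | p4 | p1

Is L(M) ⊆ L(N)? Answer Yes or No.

The string 111 is in L(M) but not in L(N).
So L(M) ⊄ L(N).

No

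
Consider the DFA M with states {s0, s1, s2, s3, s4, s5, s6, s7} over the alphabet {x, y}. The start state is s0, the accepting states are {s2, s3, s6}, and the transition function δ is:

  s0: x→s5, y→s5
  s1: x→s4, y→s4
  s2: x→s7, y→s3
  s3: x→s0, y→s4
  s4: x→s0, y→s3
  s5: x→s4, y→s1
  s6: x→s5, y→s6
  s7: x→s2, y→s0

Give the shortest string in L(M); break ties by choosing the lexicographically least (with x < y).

A breadth-first search from s0 reaches an accepting state first via the path s0 → s5 → s4 → s3 on input xxy.
No string of length < 3 is accepted (BFS exhausts all shorter strings without reaching an accepting state), and xxy is the lexicographically least accepting string of length 3.

xxy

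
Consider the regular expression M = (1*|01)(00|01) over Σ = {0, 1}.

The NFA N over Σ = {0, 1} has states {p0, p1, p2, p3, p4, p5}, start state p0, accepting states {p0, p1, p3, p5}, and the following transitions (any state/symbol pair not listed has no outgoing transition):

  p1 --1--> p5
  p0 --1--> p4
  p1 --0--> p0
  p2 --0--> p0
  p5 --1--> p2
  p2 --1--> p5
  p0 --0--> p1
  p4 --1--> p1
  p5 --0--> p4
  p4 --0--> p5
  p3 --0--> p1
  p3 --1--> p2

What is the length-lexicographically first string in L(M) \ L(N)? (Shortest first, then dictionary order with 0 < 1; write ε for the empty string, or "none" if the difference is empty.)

The string 100 is accepted by M but not by N.
No shorter string lies in the difference, and 100 is the lexicographically first length-3 string in L(M) \ L(N).

100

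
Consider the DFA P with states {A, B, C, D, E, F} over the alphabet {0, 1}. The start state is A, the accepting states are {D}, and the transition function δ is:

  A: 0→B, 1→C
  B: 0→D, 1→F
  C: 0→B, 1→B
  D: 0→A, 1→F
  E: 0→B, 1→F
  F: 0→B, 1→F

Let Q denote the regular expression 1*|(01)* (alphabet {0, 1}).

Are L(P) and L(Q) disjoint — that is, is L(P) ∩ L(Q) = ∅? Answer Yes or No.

Converting the expression Q to a DFA (subset construction, then merging equivalent states) gives the minimal DFA with states {q0, q1, q2, q3, q4}, start state q0, accepting states {q0, q2, q4} and transitions q0: 0→q1, 1→q2; q1: 0→q3, 1→q4; q2: 0→q3, 1→q2; q3: 0→q3, 1→q3; q4: 0→q1, 1→q3.
Exploring the product automaton P × Q from the start pair (A, q0), following both machines on each input symbol, reaches 11 state pairs: (A, q0), (B, q1), (C, q2), (D, q3), (F, q4), (B, q3), (B, q2), (A, q3), (F, q3), (F, q2), (C, q3).
P accepts in {D} and Q accepts in {q0, q2, q4}; no reachable pair has both components accepting, so no string drives both machines to acceptance simultaneously and L(P) ∩ L(Q) = ∅.
So no string is accepted by both, and the intersection is empty.

Yes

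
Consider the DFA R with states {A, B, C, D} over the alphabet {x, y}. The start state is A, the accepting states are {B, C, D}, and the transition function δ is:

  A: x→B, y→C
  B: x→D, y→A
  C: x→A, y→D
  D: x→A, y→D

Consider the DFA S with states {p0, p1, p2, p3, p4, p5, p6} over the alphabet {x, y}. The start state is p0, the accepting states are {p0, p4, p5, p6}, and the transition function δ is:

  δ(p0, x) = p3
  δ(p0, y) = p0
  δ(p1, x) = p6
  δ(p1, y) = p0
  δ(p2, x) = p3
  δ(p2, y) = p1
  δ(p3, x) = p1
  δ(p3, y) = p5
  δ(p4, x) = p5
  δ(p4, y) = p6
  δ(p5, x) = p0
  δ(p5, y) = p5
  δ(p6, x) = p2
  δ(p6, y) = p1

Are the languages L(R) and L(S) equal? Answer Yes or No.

The string x is accepted by R but rejected by S.
So L(R) ≠ L(S).

No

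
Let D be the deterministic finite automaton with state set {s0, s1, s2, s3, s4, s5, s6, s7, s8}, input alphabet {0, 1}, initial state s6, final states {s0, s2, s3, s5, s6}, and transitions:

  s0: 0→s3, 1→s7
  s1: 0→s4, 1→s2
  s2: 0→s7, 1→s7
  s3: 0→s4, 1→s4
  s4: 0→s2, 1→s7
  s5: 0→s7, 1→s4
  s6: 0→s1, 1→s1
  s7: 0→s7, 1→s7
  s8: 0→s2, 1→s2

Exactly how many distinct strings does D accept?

5

The useful subgraph on states {s1, s2, s4, s6} is acyclic, so L(D) is finite; the longest accepting path visits 4 useful states, giving maximum string length 3.
Counting accepting paths from s6 by length: 1 of length 0, 2 of length 2, 2 of length 3. Total 5.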